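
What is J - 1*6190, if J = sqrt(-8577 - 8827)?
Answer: -6190 + 2*I*sqrt(4351) ≈ -6190.0 + 131.92*I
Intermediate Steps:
J = 2*I*sqrt(4351) (J = sqrt(-17404) = 2*I*sqrt(4351) ≈ 131.92*I)
J - 1*6190 = 2*I*sqrt(4351) - 1*6190 = 2*I*sqrt(4351) - 6190 = -6190 + 2*I*sqrt(4351)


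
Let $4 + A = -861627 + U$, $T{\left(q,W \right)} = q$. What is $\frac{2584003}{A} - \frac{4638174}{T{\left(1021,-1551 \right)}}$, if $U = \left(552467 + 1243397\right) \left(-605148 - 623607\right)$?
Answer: $- \frac{10234955280714190537}{2253017963300971} \approx -4542.8$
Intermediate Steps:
$U = -2206676869320$ ($U = 1795864 \left(-1228755\right) = -2206676869320$)
$A = -2206677730951$ ($A = -4 - 2206677730947 = -2206677730951$)
$\frac{2584003}{A} - \frac{4638174}{T{\left(1021,-1551 \right)}} = \frac{2584003}{-2206677730951} - \frac{4638174}{1021} = 2584003 \left(- \frac{1}{2206677730951}\right) - \frac{4638174}{1021} = - \frac{2584003}{2206677730951} - \frac{4638174}{1021} = - \frac{10234955280714190537}{2253017963300971}$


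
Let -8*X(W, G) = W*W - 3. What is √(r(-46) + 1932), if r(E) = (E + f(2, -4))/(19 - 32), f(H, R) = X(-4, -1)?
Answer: √5234034/52 ≈ 43.996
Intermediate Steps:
X(W, G) = 3/8 - W²/8 (X(W, G) = -(W*W - 3)/8 = -(W² - 3)/8 = -(-3 + W²)/8 = 3/8 - W²/8)
f(H, R) = -13/8 (f(H, R) = 3/8 - ⅛*(-4)² = 3/8 - ⅛*16 = 3/8 - 2 = -13/8)
r(E) = ⅛ - E/13 (r(E) = (E - 13/8)/(19 - 32) = (-13/8 + E)/(-13) = (-13/8 + E)*(-1/13) = ⅛ - E/13)
√(r(-46) + 1932) = √((⅛ - 1/13*(-46)) + 1932) = √((⅛ + 46/13) + 1932) = √(381/104 + 1932) = √(201309/104) = √5234034/52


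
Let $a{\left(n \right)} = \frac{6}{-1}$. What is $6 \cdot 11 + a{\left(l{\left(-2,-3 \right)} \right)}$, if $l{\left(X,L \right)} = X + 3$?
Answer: $60$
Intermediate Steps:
$l{\left(X,L \right)} = 3 + X$
$a{\left(n \right)} = -6$ ($a{\left(n \right)} = 6 \left(-1\right) = -6$)
$6 \cdot 11 + a{\left(l{\left(-2,-3 \right)} \right)} = 6 \cdot 11 - 6 = 66 - 6 = 60$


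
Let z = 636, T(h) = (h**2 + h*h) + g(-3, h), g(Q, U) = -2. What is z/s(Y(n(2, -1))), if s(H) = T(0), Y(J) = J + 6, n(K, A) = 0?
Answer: -318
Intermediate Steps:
Y(J) = 6 + J
T(h) = -2 + 2*h**2 (T(h) = (h**2 + h*h) - 2 = (h**2 + h**2) - 2 = 2*h**2 - 2 = -2 + 2*h**2)
s(H) = -2 (s(H) = -2 + 2*0**2 = -2 + 2*0 = -2 + 0 = -2)
z/s(Y(n(2, -1))) = 636/(-2) = 636*(-1/2) = -318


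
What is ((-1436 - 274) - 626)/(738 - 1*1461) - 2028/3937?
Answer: 7730588/2846451 ≈ 2.7159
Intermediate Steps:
((-1436 - 274) - 626)/(738 - 1*1461) - 2028/3937 = (-1710 - 626)/(738 - 1461) - 2028*1/3937 = -2336/(-723) - 2028/3937 = -2336*(-1/723) - 2028/3937 = 2336/723 - 2028/3937 = 7730588/2846451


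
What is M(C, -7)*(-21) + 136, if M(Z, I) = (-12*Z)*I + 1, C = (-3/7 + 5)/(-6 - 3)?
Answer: 1011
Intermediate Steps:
C = -32/63 (C = (-3*1/7 + 5)/(-9) = (-3/7 + 5)*(-1/9) = (32/7)*(-1/9) = -32/63 ≈ -0.50794)
M(Z, I) = 1 - 12*I*Z (M(Z, I) = -12*I*Z + 1 = 1 - 12*I*Z)
M(C, -7)*(-21) + 136 = (1 - 12*(-7)*(-32/63))*(-21) + 136 = (1 - 128/3)*(-21) + 136 = -125/3*(-21) + 136 = 875 + 136 = 1011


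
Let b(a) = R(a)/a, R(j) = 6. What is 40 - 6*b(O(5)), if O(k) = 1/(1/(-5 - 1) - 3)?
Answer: 154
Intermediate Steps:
O(k) = -6/19 (O(k) = 1/(1/(-6) - 3) = 1/(-⅙ - 3) = 1/(-19/6) = -6/19)
b(a) = 6/a
40 - 6*b(O(5)) = 40 - 36/(-6/19) = 40 - 36*(-19)/6 = 40 - 6*(-19) = 40 + 114 = 154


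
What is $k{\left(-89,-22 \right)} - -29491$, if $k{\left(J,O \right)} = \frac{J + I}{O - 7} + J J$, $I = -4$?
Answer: $\frac{1085041}{29} \approx 37415.0$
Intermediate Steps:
$k{\left(J,O \right)} = J^{2} + \frac{-4 + J}{-7 + O}$ ($k{\left(J,O \right)} = \frac{J - 4}{O - 7} + J J = \frac{-4 + J}{-7 + O} + J^{2} = J^{2} + \frac{-4 + J}{-7 + O}$)
$k{\left(-89,-22 \right)} - -29491 = \frac{-4 - 89 - 7 \left(-89\right)^{2} - 22 \left(-89\right)^{2}}{-7 - 22} - -29491 = \frac{-4 - 89 - 55447 - 174262}{-29} + 29491 = - \frac{-4 - 89 - 55447 - 174262}{29} + 29491 = \left(- \frac{1}{29}\right) \left(-229802\right) + 29491 = \frac{229802}{29} + 29491 = \frac{1085041}{29}$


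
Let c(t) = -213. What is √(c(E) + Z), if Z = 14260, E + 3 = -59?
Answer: √14047 ≈ 118.52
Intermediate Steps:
E = -62 (E = -3 - 59 = -62)
√(c(E) + Z) = √(-213 + 14260) = √14047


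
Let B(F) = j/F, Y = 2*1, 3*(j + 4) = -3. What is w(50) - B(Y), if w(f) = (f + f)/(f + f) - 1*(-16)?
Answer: 39/2 ≈ 19.500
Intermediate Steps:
j = -5 (j = -4 + (⅓)*(-3) = -4 - 1 = -5)
Y = 2
B(F) = -5/F
w(f) = 17 (w(f) = (2*f)/((2*f)) + 16 = (2*f)*(1/(2*f)) + 16 = 1 + 16 = 17)
w(50) - B(Y) = 17 - (-5)/2 = 17 - 1*(-5/2) = 17 + 5/2 = 39/2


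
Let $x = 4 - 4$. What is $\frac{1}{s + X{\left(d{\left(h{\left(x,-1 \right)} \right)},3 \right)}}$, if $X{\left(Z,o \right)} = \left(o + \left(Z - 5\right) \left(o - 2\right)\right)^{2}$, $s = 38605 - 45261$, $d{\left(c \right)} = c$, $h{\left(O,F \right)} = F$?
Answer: $- \frac{1}{6647} \approx -0.00015044$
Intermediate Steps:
$x = 0$ ($x = 4 - 4 = 0$)
$s = -6656$
$X{\left(Z,o \right)} = \left(o + \left(-5 + Z\right) \left(-2 + o\right)\right)^{2}$
$\frac{1}{s + X{\left(d{\left(h{\left(x,-1 \right)} \right)},3 \right)}} = \frac{1}{-6656 + \left(10 - 12 - -2 - 3\right)^{2}} = \frac{1}{-6656 + \left(10 - 12 + 2 - 3\right)^{2}} = \frac{1}{-6656 + \left(-3\right)^{2}} = \frac{1}{-6656 + 9} = \frac{1}{-6647} = - \frac{1}{6647}$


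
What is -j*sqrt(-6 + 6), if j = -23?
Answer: 0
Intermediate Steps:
-j*sqrt(-6 + 6) = -(-23)*sqrt(-6 + 6) = -(-23)*sqrt(0) = -(-23)*0 = -1*0 = 0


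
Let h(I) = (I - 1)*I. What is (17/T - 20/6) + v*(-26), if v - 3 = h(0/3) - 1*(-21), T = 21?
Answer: -13157/21 ≈ -626.52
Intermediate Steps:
h(I) = I*(-1 + I) (h(I) = (-1 + I)*I = I*(-1 + I))
v = 24 (v = 3 + ((0/3)*(-1 + 0/3) - 1*(-21)) = 3 + ((0*(⅓))*(-1 + 0*(⅓)) + 21) = 3 + (0*(-1 + 0) + 21) = 3 + (0*(-1) + 21) = 3 + (0 + 21) = 3 + 21 = 24)
(17/T - 20/6) + v*(-26) = (17/21 - 20/6) + 24*(-26) = (17*(1/21) - 20*⅙) - 624 = (17/21 - 10/3) - 624 = -53/21 - 624 = -13157/21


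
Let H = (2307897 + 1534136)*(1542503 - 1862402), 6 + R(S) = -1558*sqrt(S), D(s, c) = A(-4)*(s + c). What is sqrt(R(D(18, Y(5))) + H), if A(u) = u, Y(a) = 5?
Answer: sqrt(-1229062514673 - 3116*I*sqrt(23)) ≈ 0.e-2 - 1.1086e+6*I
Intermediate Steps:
D(s, c) = -4*c - 4*s (D(s, c) = -4*(s + c) = -4*(c + s) = -4*c - 4*s)
R(S) = -6 - 1558*sqrt(S)
H = -1229062514667 (H = 3842033*(-319899) = -1229062514667)
sqrt(R(D(18, Y(5))) + H) = sqrt((-6 - 1558*sqrt(-4*5 - 4*18)) - 1229062514667) = sqrt((-6 - 1558*sqrt(-20 - 72)) - 1229062514667) = sqrt((-6 - 3116*I*sqrt(23)) - 1229062514667) = sqrt(-1229062514673 - 3116*I*sqrt(23))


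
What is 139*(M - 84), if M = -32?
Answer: -16124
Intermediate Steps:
139*(M - 84) = 139*(-32 - 84) = 139*(-116) = -16124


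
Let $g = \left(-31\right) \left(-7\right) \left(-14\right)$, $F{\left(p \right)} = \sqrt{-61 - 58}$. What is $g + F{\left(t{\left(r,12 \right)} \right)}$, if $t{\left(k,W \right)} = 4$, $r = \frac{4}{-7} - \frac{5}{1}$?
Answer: $-3038 + i \sqrt{119} \approx -3038.0 + 10.909 i$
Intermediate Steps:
$r = - \frac{39}{7}$ ($r = 4 \left(- \frac{1}{7}\right) - 5 = - \frac{4}{7} - 5 = - \frac{39}{7} \approx -5.5714$)
$F{\left(p \right)} = i \sqrt{119}$ ($F{\left(p \right)} = \sqrt{-119} = i \sqrt{119}$)
$g = -3038$ ($g = 217 \left(-14\right) = -3038$)
$g + F{\left(t{\left(r,12 \right)} \right)} = -3038 + i \sqrt{119}$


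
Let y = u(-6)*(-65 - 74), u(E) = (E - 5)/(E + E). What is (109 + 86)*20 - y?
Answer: 48329/12 ≈ 4027.4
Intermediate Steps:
u(E) = (-5 + E)/(2*E) (u(E) = (-5 + E)/((2*E)) = (-5 + E)*(1/(2*E)) = (-5 + E)/(2*E))
y = -1529/12 (y = ((½)*(-5 - 6)/(-6))*(-65 - 74) = ((½)*(-⅙)*(-11))*(-139) = (11/12)*(-139) = -1529/12 ≈ -127.42)
(109 + 86)*20 - y = (109 + 86)*20 - 1*(-1529/12) = 195*20 + 1529/12 = 3900 + 1529/12 = 48329/12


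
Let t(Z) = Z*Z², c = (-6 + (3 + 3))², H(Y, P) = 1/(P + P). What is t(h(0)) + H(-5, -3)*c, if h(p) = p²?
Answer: 0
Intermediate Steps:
H(Y, P) = 1/(2*P)
c = 0 (c = (-6 + 6)² = 0² = 0)
t(Z) = Z³
t(h(0)) + H(-5, -3)*c = (0²)³ + ((½)/(-3))*0 = 0³ + ((½)*(-⅓))*0 = 0 - ⅙*0 = 0 + 0 = 0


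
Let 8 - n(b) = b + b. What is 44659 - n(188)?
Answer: 45027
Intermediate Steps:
n(b) = 8 - 2*b (n(b) = 8 - (b + b) = 8 - 2*b)
44659 - n(188) = 44659 - (8 - 2*188) = 44659 - (8 - 376) = 44659 - 1*(-368) = 44659 + 368 = 45027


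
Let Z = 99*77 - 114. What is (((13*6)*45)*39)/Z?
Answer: 45630/2503 ≈ 18.230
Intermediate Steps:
Z = 7509 (Z = 7623 - 114 = 7509)
(((13*6)*45)*39)/Z = (((13*6)*45)*39)/7509 = ((78*45)*39)*(1/7509) = (3510*39)*(1/7509) = 136890*(1/7509) = 45630/2503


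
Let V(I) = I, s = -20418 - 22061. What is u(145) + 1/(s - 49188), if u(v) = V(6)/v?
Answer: 549857/13291715 ≈ 0.041368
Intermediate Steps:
s = -42479
u(v) = 6/v
u(145) + 1/(s - 49188) = 6/145 + 1/(-42479 - 49188) = 6*(1/145) + 1/(-91667) = 6/145 - 1/91667 = 549857/13291715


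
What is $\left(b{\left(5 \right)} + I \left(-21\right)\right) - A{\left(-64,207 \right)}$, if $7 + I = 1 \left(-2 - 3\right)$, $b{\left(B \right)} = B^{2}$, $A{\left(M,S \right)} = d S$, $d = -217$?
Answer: $45196$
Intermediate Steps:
$A{\left(M,S \right)} = - 217 S$
$I = -12$ ($I = -7 + 1 \left(-2 - 3\right) = -7 + 1 \left(-5\right) = -7 - 5 = -12$)
$\left(b{\left(5 \right)} + I \left(-21\right)\right) - A{\left(-64,207 \right)} = \left(5^{2} - -252\right) - \left(-217\right) 207 = \left(25 + 252\right) - -44919 = 277 + 44919 = 45196$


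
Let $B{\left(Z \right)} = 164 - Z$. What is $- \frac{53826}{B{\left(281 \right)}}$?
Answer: $\frac{17942}{39} \approx 460.05$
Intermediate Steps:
$- \frac{53826}{B{\left(281 \right)}} = - \frac{53826}{164 - 281} = - \frac{53826}{-117} = \left(-53826\right) \left(- \frac{1}{117}\right) = \frac{17942}{39}$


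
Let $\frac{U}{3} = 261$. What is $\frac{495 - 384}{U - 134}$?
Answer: $\frac{111}{649} \approx 0.17103$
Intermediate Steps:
$U = 783$ ($U = 3 \cdot 261 = 783$)
$\frac{495 - 384}{U - 134} = \frac{495 - 384}{783 - 134} = \frac{111}{649}$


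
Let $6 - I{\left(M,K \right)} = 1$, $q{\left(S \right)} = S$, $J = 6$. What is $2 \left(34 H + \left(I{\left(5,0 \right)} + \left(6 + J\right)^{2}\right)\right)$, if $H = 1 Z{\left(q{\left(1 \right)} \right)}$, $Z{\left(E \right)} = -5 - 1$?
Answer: $-110$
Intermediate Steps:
$Z{\left(E \right)} = -6$
$I{\left(M,K \right)} = 5$ ($I{\left(M,K \right)} = 6 - 1 = 5$)
$H = -6$ ($H = 1 \left(-6\right) = -6$)
$2 \left(34 H + \left(I{\left(5,0 \right)} + \left(6 + J\right)^{2}\right)\right) = 2 \left(34 \left(-6\right) + \left(5 + \left(6 + 6\right)^{2}\right)\right) = 2 \left(-204 + \left(5 + 12^{2}\right)\right) = 2 \left(-204 + \left(5 + 144\right)\right) = 2 \left(-204 + 149\right) = 2 \left(-55\right) = -110$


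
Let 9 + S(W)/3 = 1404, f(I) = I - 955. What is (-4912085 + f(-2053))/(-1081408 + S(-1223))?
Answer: 4915093/1077223 ≈ 4.5627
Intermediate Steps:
f(I) = -955 + I
S(W) = 4185 (S(W) = -27 + 3*1404 = -27 + 4212 = 4185)
(-4912085 + f(-2053))/(-1081408 + S(-1223)) = (-4912085 + (-955 - 2053))/(-1081408 + 4185) = (-4912085 - 3008)/(-1077223) = -4915093*(-1/1077223) = 4915093/1077223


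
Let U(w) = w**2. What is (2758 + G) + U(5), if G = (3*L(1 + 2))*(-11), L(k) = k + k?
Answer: 2585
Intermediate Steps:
L(k) = 2*k
G = -198 (G = (3*(2*(1 + 2)))*(-11) = (3*(2*3))*(-11) = (3*6)*(-11) = 18*(-11) = -198)
(2758 + G) + U(5) = (2758 - 198) + 5**2 = 2560 + 25 = 2585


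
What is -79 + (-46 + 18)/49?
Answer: -557/7 ≈ -79.571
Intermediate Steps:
-79 + (-46 + 18)/49 = -79 + (1/49)*(-28) = -79 - 4/7 = -557/7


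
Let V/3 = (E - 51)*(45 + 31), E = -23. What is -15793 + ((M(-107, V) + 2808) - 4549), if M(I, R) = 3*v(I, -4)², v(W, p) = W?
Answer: 16813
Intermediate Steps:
V = -16872 (V = 3*((-23 - 51)*(45 + 31)) = 3*(-74*76) = 3*(-5624) = -16872)
M(I, R) = 3*I²
-15793 + ((M(-107, V) + 2808) - 4549) = -15793 + ((3*(-107)² + 2808) - 4549) = -15793 + ((3*11449 + 2808) - 4549) = -15793 + ((34347 + 2808) - 4549) = -15793 + (37155 - 4549) = -15793 + 32606 = 16813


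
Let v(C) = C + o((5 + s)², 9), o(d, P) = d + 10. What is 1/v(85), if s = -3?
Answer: 1/99 ≈ 0.010101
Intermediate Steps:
o(d, P) = 10 + d
v(C) = 14 + C (v(C) = C + (10 + (5 - 3)²) = C + (10 + 2²) = C + (10 + 4) = C + 14 = 14 + C)
1/v(85) = 1/(14 + 85) = 1/99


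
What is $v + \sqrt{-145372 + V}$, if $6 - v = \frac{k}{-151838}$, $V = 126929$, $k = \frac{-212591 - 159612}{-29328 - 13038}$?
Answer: $\frac{38596984451}{6432768708} + i \sqrt{18443} \approx 6.0001 + 135.8 i$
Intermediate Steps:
$k = \frac{372203}{42366}$ ($k = - \frac{372203}{-42366} = \left(-372203\right) \left(- \frac{1}{42366}\right) = \frac{372203}{42366} \approx 8.7854$)
$v = \frac{38596984451}{6432768708}$ ($v = 6 - \frac{372203}{42366 \left(-151838\right)} = 6 - \frac{372203}{42366} \left(- \frac{1}{151838}\right) = 6 - - \frac{372203}{6432768708} = 6 + \frac{372203}{6432768708} = \frac{38596984451}{6432768708} \approx 6.0001$)
$v + \sqrt{-145372 + V} = \frac{38596984451}{6432768708} + \sqrt{-145372 + 126929} = \frac{38596984451}{6432768708} + \sqrt{-18443} = \frac{38596984451}{6432768708} + i \sqrt{18443}$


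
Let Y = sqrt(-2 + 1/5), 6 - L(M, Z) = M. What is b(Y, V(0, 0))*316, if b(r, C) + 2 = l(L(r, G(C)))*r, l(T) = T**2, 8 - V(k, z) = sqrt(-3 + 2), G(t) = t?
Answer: 30968/5 + 162108*I*sqrt(5)/25 ≈ 6193.6 + 14499.0*I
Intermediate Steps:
L(M, Z) = 6 - M
V(k, z) = 8 - I (V(k, z) = 8 - sqrt(-3 + 2) = 8 - sqrt(-1) = 8 - I)
Y = 3*I*sqrt(5)/5 (Y = sqrt(-2 + 1/5) = sqrt(-9/5) = 3*I*sqrt(5)/5 ≈ 1.3416*I)
b(r, C) = -2 + r*(6 - r)**2 (b(r, C) = -2 + (6 - r)**2*r = -2 + r*(6 - r)**2)
b(Y, V(0, 0))*316 = (-2 + (3*I*sqrt(5)/5)*(-6 + 3*I*sqrt(5)/5)**2)*316 = (-2 + 3*I*sqrt(5)*(-6 + 3*I*sqrt(5)/5)**2/5)*316 = -632 + 948*I*sqrt(5)*(-6 + 3*I*sqrt(5)/5)**2/5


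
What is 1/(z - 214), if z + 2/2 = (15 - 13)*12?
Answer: -1/191 ≈ -0.0052356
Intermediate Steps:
z = 23 (z = -1 + (15 - 13)*12 = -1 + 2*12 = -1 + 24 = 23)
1/(z - 214) = 1/(23 - 214) = 1/(-191) = -1/191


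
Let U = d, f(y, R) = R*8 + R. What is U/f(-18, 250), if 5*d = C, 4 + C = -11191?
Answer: -2239/2250 ≈ -0.99511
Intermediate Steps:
C = -11195 (C = -4 - 11191 = -11195)
d = -2239 (d = (⅕)*(-11195) = -2239)
f(y, R) = 9*R (f(y, R) = 8*R + R = 9*R)
U = -2239
U/f(-18, 250) = -2239/(9*250) = -2239/2250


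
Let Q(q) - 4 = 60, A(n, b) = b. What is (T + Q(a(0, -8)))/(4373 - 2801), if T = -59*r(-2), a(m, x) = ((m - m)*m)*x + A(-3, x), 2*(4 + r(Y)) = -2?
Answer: 359/1572 ≈ 0.22837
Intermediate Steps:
r(Y) = -5 (r(Y) = -4 + (½)*(-2) = -4 - 1 = -5)
a(m, x) = x (a(m, x) = ((m - m)*m)*x + x = (0*m)*x + x = 0*x + x = 0 + x = x)
T = 295 (T = -59*(-5) = 295)
Q(q) = 64 (Q(q) = 4 + 60 = 64)
(T + Q(a(0, -8)))/(4373 - 2801) = (295 + 64)/(4373 - 2801) = 359/1572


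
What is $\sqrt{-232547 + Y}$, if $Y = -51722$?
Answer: $i \sqrt{284269} \approx 533.17 i$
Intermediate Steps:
$\sqrt{-232547 + Y} = \sqrt{-232547 - 51722} = \sqrt{-284269} = i \sqrt{284269}$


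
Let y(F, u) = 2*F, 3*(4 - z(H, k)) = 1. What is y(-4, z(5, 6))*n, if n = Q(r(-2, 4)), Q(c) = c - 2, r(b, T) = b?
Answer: 32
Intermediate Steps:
z(H, k) = 11/3 (z(H, k) = 4 - ⅓*1 = 4 - ⅓ = 11/3)
Q(c) = -2 + c
n = -4 (n = -2 - 2 = -4)
y(-4, z(5, 6))*n = (2*(-4))*(-4) = -8*(-4) = 32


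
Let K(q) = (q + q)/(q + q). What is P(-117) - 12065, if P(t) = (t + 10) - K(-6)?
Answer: -12173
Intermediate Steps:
K(q) = 1 (K(q) = (2*q)/((2*q)) = (2*q)*(1/(2*q)) = 1)
P(t) = 9 + t (P(t) = (t + 10) - 1*1 = (10 + t) - 1 = 9 + t)
P(-117) - 12065 = (9 - 117) - 12065 = -108 - 12065 = -12173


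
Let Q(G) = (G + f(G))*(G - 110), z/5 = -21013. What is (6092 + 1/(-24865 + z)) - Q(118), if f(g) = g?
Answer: 546225719/129930 ≈ 4204.0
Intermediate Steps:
z = -105065 (z = 5*(-21013) = -105065)
Q(G) = 2*G*(-110 + G) (Q(G) = (G + G)*(G - 110) = (2*G)*(-110 + G) = 2*G*(-110 + G))
(6092 + 1/(-24865 + z)) - Q(118) = (6092 + 1/(-24865 - 105065)) - 2*118*(-110 + 118) = (6092 + 1/(-129930)) - 2*118*8 = (6092 - 1/129930) - 1*1888 = 791533559/129930 - 1888 = 546225719/129930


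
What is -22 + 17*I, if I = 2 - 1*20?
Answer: -328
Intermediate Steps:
I = -18 (I = 2 - 20 = -18)
-22 + 17*I = -22 + 17*(-18) = -22 - 306 = -328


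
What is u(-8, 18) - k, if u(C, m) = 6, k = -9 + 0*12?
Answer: 15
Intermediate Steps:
k = -9 (k = -9 + 0 = -9)
u(-8, 18) - k = 6 - 1*(-9) = 6 + 9 = 15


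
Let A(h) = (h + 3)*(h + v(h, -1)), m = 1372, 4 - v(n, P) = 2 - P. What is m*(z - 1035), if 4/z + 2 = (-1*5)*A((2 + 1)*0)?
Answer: -24145828/17 ≈ -1.4203e+6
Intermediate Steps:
v(n, P) = 2 + P (v(n, P) = 4 - (2 - P) = 4 + (-2 + P) = 2 + P)
A(h) = (1 + h)*(3 + h) (A(h) = (h + 3)*(h + (2 - 1)) = (3 + h)*(h + 1) = (3 + h)*(1 + h) = (1 + h)*(3 + h))
z = -4/17 (z = 4/(-2 + (-1*5)*(3 + ((2 + 1)*0)² + 4*((2 + 1)*0))) = 4/(-2 - 5*(3 + (3*0)² + 4*(3*0))) = 4/(-2 - 5*(3 + 0² + 4*0)) = 4/(-2 - 5*(3 + 0 + 0)) = 4/(-2 - 5*3) = 4/(-2 - 15) = 4/(-17) = 4*(-1/17) = -4/17 ≈ -0.23529)
m*(z - 1035) = 1372*(-4/17 - 1035) = 1372*(-17599/17) = -24145828/17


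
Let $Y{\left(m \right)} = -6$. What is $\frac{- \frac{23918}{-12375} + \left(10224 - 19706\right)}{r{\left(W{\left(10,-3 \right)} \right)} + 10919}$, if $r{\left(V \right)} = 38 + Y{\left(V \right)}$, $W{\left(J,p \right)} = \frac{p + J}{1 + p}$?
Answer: $- \frac{117315832}{135518625} \approx -0.86568$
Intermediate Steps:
$W{\left(J,p \right)} = \frac{J + p}{1 + p}$
$r{\left(V \right)} = 32$ ($r{\left(V \right)} = 38 - 6 = 32$)
$\frac{- \frac{23918}{-12375} + \left(10224 - 19706\right)}{r{\left(W{\left(10,-3 \right)} \right)} + 10919} = \frac{- \frac{23918}{-12375} + \left(10224 - 19706\right)}{32 + 10919} = \frac{\left(-23918\right) \left(- \frac{1}{12375}\right) - 9482}{10951} = \left(\frac{23918}{12375} - 9482\right) \frac{1}{10951} = \left(- \frac{117315832}{12375}\right) \frac{1}{10951} = - \frac{117315832}{135518625}$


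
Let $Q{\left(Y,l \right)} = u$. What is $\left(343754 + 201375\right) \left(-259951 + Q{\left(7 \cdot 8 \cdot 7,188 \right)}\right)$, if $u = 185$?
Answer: $-141605979814$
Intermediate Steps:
$Q{\left(Y,l \right)} = 185$
$\left(343754 + 201375\right) \left(-259951 + Q{\left(7 \cdot 8 \cdot 7,188 \right)}\right) = \left(343754 + 201375\right) \left(-259951 + 185\right) = 545129 \left(-259766\right) = -141605979814$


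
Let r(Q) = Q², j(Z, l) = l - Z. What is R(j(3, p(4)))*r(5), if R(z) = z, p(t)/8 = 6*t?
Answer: 4725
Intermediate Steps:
p(t) = 48*t (p(t) = 8*(6*t) = 48*t)
R(j(3, p(4)))*r(5) = (48*4 - 1*3)*5² = (192 - 3)*25 = 189*25 = 4725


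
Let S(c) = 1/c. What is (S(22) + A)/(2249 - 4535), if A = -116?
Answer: 2551/50292 ≈ 0.050724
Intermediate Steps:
(S(22) + A)/(2249 - 4535) = (1/22 - 116)/(2249 - 4535) = (1/22 - 116)/(-2286) = -2551/22*(-1/2286) = 2551/50292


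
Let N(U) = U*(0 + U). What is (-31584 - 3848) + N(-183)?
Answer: -1943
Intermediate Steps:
N(U) = U**2 (N(U) = U*U = U**2)
(-31584 - 3848) + N(-183) = (-31584 - 3848) + (-183)**2 = -35432 + 33489 = -1943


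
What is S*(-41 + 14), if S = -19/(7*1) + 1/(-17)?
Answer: 8910/119 ≈ 74.874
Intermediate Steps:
S = -330/119 (S = -19/7 + 1*(-1/17) = -19*⅐ - 1/17 = -19/7 - 1/17 = -330/119 ≈ -2.7731)
S*(-41 + 14) = -330*(-41 + 14)/119 = -330/119*(-27) = 8910/119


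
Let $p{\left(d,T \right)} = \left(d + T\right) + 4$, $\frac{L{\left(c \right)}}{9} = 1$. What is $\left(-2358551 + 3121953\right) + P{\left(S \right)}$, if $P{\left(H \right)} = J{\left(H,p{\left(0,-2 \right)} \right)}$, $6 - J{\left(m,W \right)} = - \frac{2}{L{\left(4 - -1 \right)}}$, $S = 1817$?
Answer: $\frac{6870674}{9} \approx 7.6341 \cdot 10^{5}$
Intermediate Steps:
$L{\left(c \right)} = 9$ ($L{\left(c \right)} = 9 \cdot 1 = 9$)
$p{\left(d,T \right)} = 4 + T + d$ ($p{\left(d,T \right)} = \left(T + d\right) + 4 = 4 + T + d$)
$J{\left(m,W \right)} = \frac{56}{9}$ ($J{\left(m,W \right)} = 6 - - \frac{2}{9} = 6 + \frac{2}{9} = \frac{56}{9}$)
$P{\left(H \right)} = \frac{56}{9}$
$\left(-2358551 + 3121953\right) + P{\left(S \right)} = \left(-2358551 + 3121953\right) + \frac{56}{9} = 763402 + \frac{56}{9} = \frac{6870674}{9}$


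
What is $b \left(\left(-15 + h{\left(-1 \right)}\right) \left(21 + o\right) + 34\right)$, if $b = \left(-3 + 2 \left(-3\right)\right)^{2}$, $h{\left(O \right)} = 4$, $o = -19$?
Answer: $972$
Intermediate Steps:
$b = 81$ ($b = \left(-3 - 6\right)^{2} = \left(-9\right)^{2} = 81$)
$b \left(\left(-15 + h{\left(-1 \right)}\right) \left(21 + o\right) + 34\right) = 81 \left(\left(-15 + 4\right) \left(21 - 19\right) + 34\right) = 81 \left(\left(-11\right) 2 + 34\right) = 81 \left(-22 + 34\right) = 81 \cdot 12 = 972$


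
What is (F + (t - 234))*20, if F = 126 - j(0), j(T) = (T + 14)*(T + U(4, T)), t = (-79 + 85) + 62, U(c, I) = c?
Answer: -1920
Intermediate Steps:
t = 68 (t = 6 + 62 = 68)
j(T) = (4 + T)*(14 + T) (j(T) = (T + 14)*(T + 4) = (14 + T)*(4 + T) = (4 + T)*(14 + T))
F = 70 (F = 126 - (56 + 0**2 + 18*0) = 126 - (56 + 0 + 0) = 126 - 1*56 = 126 - 56 = 70)
(F + (t - 234))*20 = (70 + (68 - 234))*20 = (70 - 166)*20 = -96*20 = -1920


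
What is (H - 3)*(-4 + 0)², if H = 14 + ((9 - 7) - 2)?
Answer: 176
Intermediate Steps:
H = 14 (H = 14 + (2 - 2) = 14 + 0 = 14)
(H - 3)*(-4 + 0)² = (14 - 3)*(-4 + 0)² = 11*(-4)² = 11*16 = 176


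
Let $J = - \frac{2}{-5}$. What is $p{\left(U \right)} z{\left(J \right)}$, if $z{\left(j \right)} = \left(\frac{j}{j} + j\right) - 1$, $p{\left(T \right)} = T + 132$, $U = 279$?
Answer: $\frac{822}{5} \approx 164.4$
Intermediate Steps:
$J = \frac{2}{5}$ ($J = \left(-2\right) \left(- \frac{1}{5}\right) = \frac{2}{5} \approx 0.4$)
$p{\left(T \right)} = 132 + T$
$z{\left(j \right)} = j$ ($z{\left(j \right)} = \left(1 + j\right) - 1 = j$)
$p{\left(U \right)} z{\left(J \right)} = \left(132 + 279\right) \frac{2}{5} = 411 \cdot \frac{2}{5} = \frac{822}{5}$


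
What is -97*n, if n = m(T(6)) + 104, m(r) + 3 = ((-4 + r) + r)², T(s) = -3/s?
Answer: -12222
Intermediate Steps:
m(r) = -3 + (-4 + 2*r)² (m(r) = -3 + ((-4 + r) + r)² = -3 + (-4 + 2*r)²)
n = 126 (n = (-3 + 4*(-2 - 3/6)²) + 104 = (-3 + 4*(-2 - 3*⅙)²) + 104 = (-3 + 4*(-2 - ½)²) + 104 = (-3 + 4*(-5/2)²) + 104 = (-3 + 4*(25/4)) + 104 = (-3 + 25) + 104 = 22 + 104 = 126)
-97*n = -97*126 = -12222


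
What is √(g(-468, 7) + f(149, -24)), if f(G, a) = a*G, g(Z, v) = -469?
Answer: I*√4045 ≈ 63.6*I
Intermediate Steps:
f(G, a) = G*a
√(g(-468, 7) + f(149, -24)) = √(-469 + 149*(-24)) = √(-469 - 3576) = √(-4045) = I*√4045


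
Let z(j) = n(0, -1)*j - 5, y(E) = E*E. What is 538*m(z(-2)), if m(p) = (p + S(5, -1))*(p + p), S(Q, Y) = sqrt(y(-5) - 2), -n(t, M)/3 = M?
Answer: 130196 - 11836*sqrt(23) ≈ 73433.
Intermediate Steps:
n(t, M) = -3*M
y(E) = E**2
z(j) = -5 + 3*j (z(j) = (-3*(-1))*j - 5 = 3*j - 5 = -5 + 3*j)
S(Q, Y) = sqrt(23) (S(Q, Y) = sqrt((-5)**2 - 2) = sqrt(25 - 2) = sqrt(23))
m(p) = 2*p*(p + sqrt(23)) (m(p) = (p + sqrt(23))*(p + p) = (p + sqrt(23))*(2*p) = 2*p*(p + sqrt(23)))
538*m(z(-2)) = 538*(2*(-5 + 3*(-2))*((-5 + 3*(-2)) + sqrt(23))) = 538*(2*(-5 - 6)*((-5 - 6) + sqrt(23))) = 538*(2*(-11)*(-11 + sqrt(23))) = 538*(242 - 22*sqrt(23)) = 130196 - 11836*sqrt(23)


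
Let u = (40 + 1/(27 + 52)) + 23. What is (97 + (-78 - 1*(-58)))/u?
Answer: 6083/4978 ≈ 1.2220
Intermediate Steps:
u = 4978/79 (u = (40 + 1/79) + 23 = 3161/79 + 23 = 4978/79 ≈ 63.013)
(97 + (-78 - 1*(-58)))/u = (97 + (-78 - 1*(-58)))/(4978/79) = (97 + (-78 + 58))*(79/4978) = (97 - 20)*(79/4978) = 77*(79/4978) = 6083/4978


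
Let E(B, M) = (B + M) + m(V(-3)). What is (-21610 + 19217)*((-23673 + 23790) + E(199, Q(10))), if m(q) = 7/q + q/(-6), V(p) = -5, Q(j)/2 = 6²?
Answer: -27813839/30 ≈ -9.2713e+5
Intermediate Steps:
Q(j) = 72 (Q(j) = 2*6² = 2*36 = 72)
m(q) = 7/q - q/6 (m(q) = 7/q + q*(-⅙) = 7/q - q/6)
E(B, M) = -17/30 + B + M (E(B, M) = (B + M) + (7/(-5) - ⅙*(-5)) = (B + M) + (7*(-⅕) + ⅚) = (B + M) + (-7/5 + ⅚) = (B + M) - 17/30 = -17/30 + B + M)
(-21610 + 19217)*((-23673 + 23790) + E(199, Q(10))) = (-21610 + 19217)*((-23673 + 23790) + (-17/30 + 199 + 72)) = -2393*(117 + 8113/30) = -2393*11623/30 = -27813839/30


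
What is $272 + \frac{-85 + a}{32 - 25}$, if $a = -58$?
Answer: $\frac{1761}{7} \approx 251.57$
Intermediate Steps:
$272 + \frac{-85 + a}{32 - 25} = 272 + \frac{-85 - 58}{32 - 25} = 272 - \frac{143}{7} = \frac{1761}{7}$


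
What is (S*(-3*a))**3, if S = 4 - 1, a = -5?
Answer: 91125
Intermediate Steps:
S = 3
(S*(-3*a))**3 = (3*(-3*(-5)))**3 = (3*15)**3 = 45**3 = 91125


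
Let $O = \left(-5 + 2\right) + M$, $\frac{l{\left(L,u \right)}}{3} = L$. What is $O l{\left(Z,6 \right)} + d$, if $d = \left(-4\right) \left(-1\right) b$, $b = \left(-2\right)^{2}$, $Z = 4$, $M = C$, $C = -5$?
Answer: $-80$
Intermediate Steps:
$M = -5$
$l{\left(L,u \right)} = 3 L$
$O = -8$ ($O = \left(-5 + 2\right) - 5 = -3 - 5 = -8$)
$b = 4$
$d = 16$ ($d = \left(-4\right) \left(-1\right) 4 = 4 \cdot 4 = 16$)
$O l{\left(Z,6 \right)} + d = - 8 \cdot 3 \cdot 4 + 16 = \left(-8\right) 12 + 16 = -96 + 16 = -80$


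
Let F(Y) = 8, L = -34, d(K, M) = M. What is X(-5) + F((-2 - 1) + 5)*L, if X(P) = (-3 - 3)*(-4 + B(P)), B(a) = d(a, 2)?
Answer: -260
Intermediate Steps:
B(a) = 2
X(P) = 12 (X(P) = (-3 - 3)*(-4 + 2) = -6*(-2) = 12)
X(-5) + F((-2 - 1) + 5)*L = 12 + 8*(-34) = 12 - 272 = -260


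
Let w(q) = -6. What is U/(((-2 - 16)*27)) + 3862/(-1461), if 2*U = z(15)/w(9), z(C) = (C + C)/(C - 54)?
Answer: -48802667/18461196 ≈ -2.6435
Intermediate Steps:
z(C) = 2*C/(-54 + C) (z(C) = (2*C)/(-54 + C) = 2*C/(-54 + C))
U = 5/78 (U = ((2*15/(-54 + 15))/(-6))/2 = ((2*15/(-39))*(-⅙))/2 = ((2*15*(-1/39))*(-⅙))/2 = (-10/13*(-⅙))/2 = (½)*(5/39) = 5/78 ≈ 0.064103)
U/(((-2 - 16)*27)) + 3862/(-1461) = 5/(78*(((-2 - 16)*27))) + 3862/(-1461) = 5/(78*((-18*27))) + 3862*(-1/1461) = (5/78)/(-486) - 3862/1461 = (5/78)*(-1/486) - 3862/1461 = -5/37908 - 3862/1461 = -48802667/18461196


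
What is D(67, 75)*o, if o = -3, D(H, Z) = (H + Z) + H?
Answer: -627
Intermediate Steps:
D(H, Z) = Z + 2*H
D(67, 75)*o = (75 + 2*67)*(-3) = (75 + 134)*(-3) = 209*(-3) = -627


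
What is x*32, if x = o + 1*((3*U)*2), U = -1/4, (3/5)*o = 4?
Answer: 496/3 ≈ 165.33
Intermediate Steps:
o = 20/3 (o = (5/3)*4 = 20/3 ≈ 6.6667)
U = -¼ (U = -1*¼ = -¼ ≈ -0.25000)
x = 31/6 (x = 20/3 + 1*((3*(-¼))*2) = 20/3 + 1*(-¾*2) = 20/3 + 1*(-3/2) = 20/3 - 3/2 = 31/6 ≈ 5.1667)
x*32 = (31/6)*32 = 496/3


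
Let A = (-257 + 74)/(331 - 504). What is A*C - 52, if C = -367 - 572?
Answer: -180833/173 ≈ -1045.3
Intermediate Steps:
A = 183/173 (A = -183/(-173) = -183*(-1/173) = 183/173 ≈ 1.0578)
C = -939
A*C - 52 = (183/173)*(-939) - 52 = -171837/173 - 52 = -180833/173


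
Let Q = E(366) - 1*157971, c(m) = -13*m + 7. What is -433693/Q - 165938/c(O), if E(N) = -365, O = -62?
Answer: -25921366759/128727168 ≈ -201.37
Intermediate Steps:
c(m) = 7 - 13*m
Q = -158336 (Q = -365 - 1*157971 = -365 - 157971 = -158336)
-433693/Q - 165938/c(O) = -433693/(-158336) - 165938/(7 - 13*(-62)) = -433693*(-1/158336) - 165938/(7 + 806) = 433693/158336 - 165938/813 = -25921366759/128727168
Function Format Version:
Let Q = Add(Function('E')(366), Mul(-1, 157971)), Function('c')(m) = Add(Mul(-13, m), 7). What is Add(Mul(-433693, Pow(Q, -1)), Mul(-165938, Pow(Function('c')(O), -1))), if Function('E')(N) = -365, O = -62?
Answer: Rational(-25921366759, 128727168) ≈ -201.37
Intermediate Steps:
Function('c')(m) = Add(7, Mul(-13, m))
Q = -158336 (Q = Add(-365, Mul(-1, 157971)) = Add(-365, -157971) = -158336)
Add(Mul(-433693, Pow(Q, -1)), Mul(-165938, Pow(Function('c')(O), -1))) = Add(Mul(-433693, Pow(-158336, -1)), Mul(-165938, Pow(Add(7, Mul(-13, -62)), -1))) = Add(Mul(-433693, Rational(-1, 158336)), Mul(-165938, Pow(Add(7, 806), -1))) = Add(Rational(433693, 158336), Mul(-165938, Pow(813, -1))) = Add(Rational(433693, 158336), Mul(-165938, Rational(1, 813))) = Add(Rational(433693, 158336), Rational(-165938, 813)) = Rational(-25921366759, 128727168)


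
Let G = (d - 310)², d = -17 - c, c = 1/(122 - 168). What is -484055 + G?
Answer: -798028699/2116 ≈ -3.7714e+5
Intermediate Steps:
c = -1/46 (c = 1/(-46) = -1/46 ≈ -0.021739)
d = -781/46 (d = -17 - 1*(-1/46) = -17 + 1/46 = -781/46 ≈ -16.978)
G = 226231681/2116 (G = (-781/46 - 310)² = (-15041/46)² = 226231681/2116 ≈ 1.0691e+5)
-484055 + G = -484055 + 226231681/2116 = -798028699/2116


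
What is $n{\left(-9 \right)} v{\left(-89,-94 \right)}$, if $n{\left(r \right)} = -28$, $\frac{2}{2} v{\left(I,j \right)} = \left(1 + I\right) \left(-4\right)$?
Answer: $-9856$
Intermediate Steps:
$v{\left(I,j \right)} = -4 - 4 I$ ($v{\left(I,j \right)} = \left(1 + I\right) \left(-4\right) = -4 - 4 I$)
$n{\left(-9 \right)} v{\left(-89,-94 \right)} = - 28 \left(-4 - -356\right) = - 28 \left(-4 + 356\right) = \left(-28\right) 352 = -9856$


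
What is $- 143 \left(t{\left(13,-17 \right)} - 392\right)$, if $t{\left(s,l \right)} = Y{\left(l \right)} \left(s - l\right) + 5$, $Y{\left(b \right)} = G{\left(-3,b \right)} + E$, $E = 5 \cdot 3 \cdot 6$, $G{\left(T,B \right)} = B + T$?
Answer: $-244959$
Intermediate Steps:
$E = 90$ ($E = 15 \cdot 6 = 90$)
$Y{\left(b \right)} = 87 + b$ ($Y{\left(b \right)} = \left(b - 3\right) + 90 = \left(-3 + b\right) + 90 = 87 + b$)
$t{\left(s,l \right)} = 5 + \left(87 + l\right) \left(s - l\right)$ ($t{\left(s,l \right)} = \left(87 + l\right) \left(s - l\right) + 5 = 5 + \left(87 + l\right) \left(s - l\right)$)
$- 143 \left(t{\left(13,-17 \right)} - 392\right) = - 143 \left(\left(5 + 13 \left(87 - 17\right) - - 17 \left(87 - 17\right)\right) - 392\right) = - 143 \left(\left(5 + 13 \cdot 70 - \left(-17\right) 70\right) - 392\right) = - 143 \left(\left(5 + 910 + 1190\right) - 392\right) = - 143 \left(2105 - 392\right) = \left(-143\right) 1713 = -244959$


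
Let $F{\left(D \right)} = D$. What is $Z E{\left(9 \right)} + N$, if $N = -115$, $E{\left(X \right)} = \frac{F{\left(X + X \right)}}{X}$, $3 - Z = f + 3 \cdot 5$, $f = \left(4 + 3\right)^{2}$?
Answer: $-237$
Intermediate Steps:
$f = 49$ ($f = 7^{2} = 49$)
$Z = -61$ ($Z = 3 - \left(49 + 3 \cdot 5\right) = 3 - \left(49 + 15\right) = 3 - 64 = -61$)
$E{\left(X \right)} = 2$ ($E{\left(X \right)} = \frac{X + X}{X} = \frac{2 X}{X} = 2$)
$Z E{\left(9 \right)} + N = \left(-61\right) 2 - 115 = -122 - 115 = -237$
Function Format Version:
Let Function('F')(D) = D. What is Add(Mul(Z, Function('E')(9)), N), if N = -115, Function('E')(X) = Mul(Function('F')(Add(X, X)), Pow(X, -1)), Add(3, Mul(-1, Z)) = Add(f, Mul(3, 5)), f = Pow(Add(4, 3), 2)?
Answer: -237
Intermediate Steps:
f = 49 (f = Pow(7, 2) = 49)
Z = -61 (Z = Add(3, Mul(-1, Add(49, Mul(3, 5)))) = Add(3, Mul(-1, Add(49, 15))) = Add(3, Mul(-1, 64)) = Add(3, -64) = -61)
Function('E')(X) = 2 (Function('E')(X) = Mul(Add(X, X), Pow(X, -1)) = Mul(Mul(2, X), Pow(X, -1)) = 2)
Add(Mul(Z, Function('E')(9)), N) = Add(Mul(-61, 2), -115) = Add(-122, -115) = -237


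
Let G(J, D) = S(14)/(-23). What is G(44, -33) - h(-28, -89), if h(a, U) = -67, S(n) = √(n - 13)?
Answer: 1540/23 ≈ 66.957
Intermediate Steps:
S(n) = √(-13 + n)
G(J, D) = -1/23 (G(J, D) = √(-13 + 14)/(-23) = √1*(-1/23) = 1*(-1/23) = -1/23)
G(44, -33) - h(-28, -89) = -1/23 - 1*(-67) = -1/23 + 67 = 1540/23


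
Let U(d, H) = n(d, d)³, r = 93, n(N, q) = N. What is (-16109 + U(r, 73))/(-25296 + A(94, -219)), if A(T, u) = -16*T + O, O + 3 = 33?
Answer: -394124/13385 ≈ -29.445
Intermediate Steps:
O = 30 (O = -3 + 33 = 30)
U(d, H) = d³
A(T, u) = 30 - 16*T (A(T, u) = -16*T + 30 = 30 - 16*T)
(-16109 + U(r, 73))/(-25296 + A(94, -219)) = (-16109 + 93³)/(-25296 + (30 - 16*94)) = (-16109 + 804357)/(-25296 + (30 - 1504)) = 788248/(-25296 - 1474) = 788248/(-26770) = 788248*(-1/26770) = -394124/13385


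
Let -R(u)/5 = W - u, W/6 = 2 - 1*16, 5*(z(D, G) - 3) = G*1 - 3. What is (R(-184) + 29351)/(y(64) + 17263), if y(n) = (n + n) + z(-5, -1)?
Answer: 2445/1474 ≈ 1.6588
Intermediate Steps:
z(D, G) = 12/5 + G/5 (z(D, G) = 3 + (G*1 - 3)/5 = 3 + (G - 3)/5 = 3 + (-3 + G)/5 = 3 + (-3/5 + G/5) = 12/5 + G/5)
W = -84 (W = 6*(2 - 1*16) = 6*(2 - 16) = 6*(-14) = -84)
y(n) = 11/5 + 2*n (y(n) = (n + n) + (12/5 + (1/5)*(-1)) = 2*n + (12/5 - 1/5) = 2*n + 11/5 = 11/5 + 2*n)
R(u) = 420 + 5*u (R(u) = -5*(-84 - u) = 420 + 5*u)
(R(-184) + 29351)/(y(64) + 17263) = ((420 + 5*(-184)) + 29351)/((11/5 + 2*64) + 17263) = ((420 - 920) + 29351)/((11/5 + 128) + 17263) = (-500 + 29351)/(651/5 + 17263) = 28851/(86966/5) = 28851*(5/86966) = 2445/1474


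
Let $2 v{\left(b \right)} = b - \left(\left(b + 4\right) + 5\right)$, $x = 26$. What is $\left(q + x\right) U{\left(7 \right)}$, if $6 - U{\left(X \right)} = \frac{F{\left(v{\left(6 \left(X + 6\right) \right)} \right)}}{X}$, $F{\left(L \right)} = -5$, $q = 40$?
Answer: $\frac{3102}{7} \approx 443.14$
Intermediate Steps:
$v{\left(b \right)} = - \frac{9}{2}$ ($v{\left(b \right)} = \frac{b - \left(\left(b + 4\right) + 5\right)}{2} = \frac{b - \left(\left(4 + b\right) + 5\right)}{2} = \frac{b - \left(9 + b\right)}{2} = \frac{1}{2} \left(-9\right) = - \frac{9}{2}$)
$U{\left(X \right)} = 6 + \frac{5}{X}$ ($U{\left(X \right)} = 6 - - \frac{5}{X} = 6 + \frac{5}{X}$)
$\left(q + x\right) U{\left(7 \right)} = \left(40 + 26\right) \left(6 + \frac{5}{7}\right) = 66 \left(6 + 5 \cdot \frac{1}{7}\right) = 66 \left(6 + \frac{5}{7}\right) = 66 \cdot \frac{47}{7} = \frac{3102}{7}$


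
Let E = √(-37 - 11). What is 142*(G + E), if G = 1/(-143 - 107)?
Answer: -71/125 + 568*I*√3 ≈ -0.568 + 983.8*I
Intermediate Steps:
E = 4*I*√3 (E = √(-48) = 4*I*√3 ≈ 6.9282*I)
G = -1/250 (G = 1/(-250) = -1/250 ≈ -0.0040000)
142*(G + E) = 142*(-1/250 + 4*I*√3) = -71/125 + 568*I*√3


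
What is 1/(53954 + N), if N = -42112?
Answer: 1/11842 ≈ 8.4445e-5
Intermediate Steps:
1/(53954 + N) = 1/(53954 - 42112) = 1/11842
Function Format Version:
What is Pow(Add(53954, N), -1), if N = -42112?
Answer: Rational(1, 11842) ≈ 8.4445e-5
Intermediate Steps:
Pow(Add(53954, N), -1) = Pow(Add(53954, -42112), -1) = Pow(11842, -1) = Rational(1, 11842)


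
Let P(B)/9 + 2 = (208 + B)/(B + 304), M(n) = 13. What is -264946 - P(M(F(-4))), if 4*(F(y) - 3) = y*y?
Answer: -83984165/317 ≈ -2.6493e+5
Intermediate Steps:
F(y) = 3 + y²/4 (F(y) = 3 + (y*y)/4 = 3 + y²/4)
P(B) = -18 + 9*(208 + B)/(304 + B) (P(B) = -18 + 9*((208 + B)/(B + 304)) = -18 + 9*((208 + B)/(304 + B)) = -18 + 9*(208 + B)/(304 + B))
-264946 - P(M(F(-4))) = -264946 - 9*(-400 - 1*13)/(304 + 13) = -264946 - 9*(-400 - 13)/317 = -264946 - 9*(-413)/317 = -264946 - 1*(-3717/317) = -264946 + 3717/317 = -83984165/317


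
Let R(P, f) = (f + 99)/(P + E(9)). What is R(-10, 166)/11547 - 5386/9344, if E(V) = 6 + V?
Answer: -30848455/53947584 ≈ -0.57182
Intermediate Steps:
R(P, f) = (99 + f)/(15 + P) (R(P, f) = (f + 99)/(P + (6 + 9)) = (99 + f)/(P + 15) = (99 + f)/(15 + P))
R(-10, 166)/11547 - 5386/9344 = ((99 + 166)/(15 - 10))/11547 - 5386/9344 = (265/5)*(1/11547) - 5386*1/9344 = ((⅕)*265)*(1/11547) - 2693/4672 = 53*(1/11547) - 2693/4672 = 53/11547 - 2693/4672 = -30848455/53947584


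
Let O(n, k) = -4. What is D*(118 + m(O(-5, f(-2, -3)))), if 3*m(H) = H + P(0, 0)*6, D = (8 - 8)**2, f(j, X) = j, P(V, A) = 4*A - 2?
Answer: 0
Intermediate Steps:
P(V, A) = -2 + 4*A
D = 0 (D = 0**2 = 0)
m(H) = -4 + H/3 (m(H) = (H + (-2 + 4*0)*6)/3 = (H + (-2 + 0)*6)/3 = (H - 2*6)/3 = (H - 12)/3 = (-12 + H)/3 = -4 + H/3)
D*(118 + m(O(-5, f(-2, -3)))) = 0*(118 + (-4 + (1/3)*(-4))) = 0*(118 + (-4 - 4/3)) = 0*(118 - 16/3) = 0*(338/3) = 0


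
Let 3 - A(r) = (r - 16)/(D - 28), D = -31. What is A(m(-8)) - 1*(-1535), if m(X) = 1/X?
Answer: 725807/472 ≈ 1537.7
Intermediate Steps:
m(X) = 1/X
A(r) = 161/59 + r/59 (A(r) = 3 - (r - 16)/(-31 - 28) = 3 - (-16 + r)/(-59) = 3 - (-16 + r)*(-1)/59 = 3 - (16/59 - r/59) = 3 + (-16/59 + r/59) = 161/59 + r/59)
A(m(-8)) - 1*(-1535) = (161/59 + (1/59)/(-8)) - 1*(-1535) = (161/59 + (1/59)*(-⅛)) + 1535 = (161/59 - 1/472) + 1535 = 1287/472 + 1535 = 725807/472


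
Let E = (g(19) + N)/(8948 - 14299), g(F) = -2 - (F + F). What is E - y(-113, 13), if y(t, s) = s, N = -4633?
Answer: -64890/5351 ≈ -12.127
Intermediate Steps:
g(F) = -2 - 2*F
E = 4673/5351 (E = ((-2 - 2*19) - 4633)/(8948 - 14299) = ((-2 - 38) - 4633)/(-5351) = (-40 - 4633)*(-1/5351) = -4673*(-1/5351) = 4673/5351 ≈ 0.87329)
E - y(-113, 13) = 4673/5351 - 1*13 = 4673/5351 - 13 = -64890/5351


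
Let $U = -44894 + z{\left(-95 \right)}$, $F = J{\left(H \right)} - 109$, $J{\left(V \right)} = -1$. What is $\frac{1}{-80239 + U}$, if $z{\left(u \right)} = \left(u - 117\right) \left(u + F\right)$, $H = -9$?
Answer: $- \frac{1}{81673} \approx -1.2244 \cdot 10^{-5}$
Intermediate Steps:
$F = -110$ ($F = -1 - 109 = -110$)
$z{\left(u \right)} = \left(-117 + u\right) \left(-110 + u\right)$ ($z{\left(u \right)} = \left(u - 117\right) \left(u - 110\right) = \left(-117 + u\right) \left(-110 + u\right)$)
$U = -1434$ ($U = -44894 + \left(12870 + \left(-95\right)^{2} - -21565\right) = -44894 + \left(12870 + 9025 + 21565\right) = -44894 + 43460 = -1434$)
$\frac{1}{-80239 + U} = \frac{1}{-80239 - 1434} = \frac{1}{-81673} = - \frac{1}{81673}$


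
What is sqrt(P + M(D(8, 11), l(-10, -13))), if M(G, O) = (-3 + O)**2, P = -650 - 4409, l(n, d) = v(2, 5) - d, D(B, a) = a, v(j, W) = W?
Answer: I*sqrt(4834) ≈ 69.527*I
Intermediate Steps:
l(n, d) = 5 - d
P = -5059
sqrt(P + M(D(8, 11), l(-10, -13))) = sqrt(-5059 + (-3 + (5 - 1*(-13)))**2) = sqrt(-5059 + (-3 + (5 + 13))**2) = sqrt(-5059 + (-3 + 18)**2) = sqrt(-5059 + 15**2) = sqrt(-5059 + 225) = sqrt(-4834) = I*sqrt(4834)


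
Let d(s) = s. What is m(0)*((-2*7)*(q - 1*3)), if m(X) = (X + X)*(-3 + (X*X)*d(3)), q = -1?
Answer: 0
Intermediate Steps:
m(X) = 2*X*(-3 + 3*X²) (m(X) = (X + X)*(-3 + (X*X)*3) = (2*X)*(-3 + X²*3) = (2*X)*(-3 + 3*X²) = 2*X*(-3 + 3*X²))
m(0)*((-2*7)*(q - 1*3)) = (6*0*(-1 + 0²))*((-2*7)*(-1 - 1*3)) = (6*0*(-1 + 0))*(-14*(-1 - 3)) = (6*0*(-1))*(-14*(-4)) = 0*56 = 0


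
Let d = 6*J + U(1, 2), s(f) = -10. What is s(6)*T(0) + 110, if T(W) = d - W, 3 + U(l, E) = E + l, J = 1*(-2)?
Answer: 230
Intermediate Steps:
J = -2
U(l, E) = -3 + E + l (U(l, E) = -3 + (E + l) = -3 + E + l)
d = -12 (d = 6*(-2) + (-3 + 2 + 1) = -12 + 0 = -12)
T(W) = -12 - W
s(6)*T(0) + 110 = -10*(-12 - 1*0) + 110 = -10*(-12 + 0) + 110 = -10*(-12) + 110 = 120 + 110 = 230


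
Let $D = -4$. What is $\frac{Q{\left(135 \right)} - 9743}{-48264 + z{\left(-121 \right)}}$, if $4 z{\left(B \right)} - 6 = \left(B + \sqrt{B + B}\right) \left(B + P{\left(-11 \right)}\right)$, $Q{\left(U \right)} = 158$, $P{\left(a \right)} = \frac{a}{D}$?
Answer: $\frac{3322646640}{15491877379} - \frac{2198160 i \sqrt{2}}{1408352489} \approx 0.21448 - 0.0022073 i$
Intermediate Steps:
$P{\left(a \right)} = - \frac{a}{4}$ ($P{\left(a \right)} = \frac{a}{-4} = a \left(- \frac{1}{4}\right) = - \frac{a}{4}$)
$z{\left(B \right)} = \frac{3}{2} + \frac{\left(\frac{11}{4} + B\right) \left(B + \sqrt{2} \sqrt{B}\right)}{4}$ ($z{\left(B \right)} = \frac{3}{2} + \frac{\left(B + \sqrt{B + B}\right) \left(B - - \frac{11}{4}\right)}{4} = \frac{3}{2} + \frac{\left(B + \sqrt{2 B}\right) \left(B + \frac{11}{4}\right)}{4} = \frac{3}{2} + \frac{\left(B + \sqrt{2} \sqrt{B}\right) \left(\frac{11}{4} + B\right)}{4} = \frac{3}{2} + \frac{\left(\frac{11}{4} + B\right) \left(B + \sqrt{2} \sqrt{B}\right)}{4}$)
$\frac{Q{\left(135 \right)} - 9743}{-48264 + z{\left(-121 \right)}} = \frac{158 - 9743}{-48264 + \left(\frac{3}{2} + \frac{\left(-121\right)^{2}}{4} + \frac{11}{16} \left(-121\right) + \frac{\sqrt{2} \left(-121\right)^{\frac{3}{2}}}{4} + \frac{11 \sqrt{2} \sqrt{-121}}{16}\right)} = - \frac{9585}{-48264 + \left(\frac{3}{2} + \frac{1}{4} \cdot 14641 - \frac{1331}{16} + \frac{\sqrt{2} \left(- 1331 i\right)}{4} + \frac{11 \sqrt{2} \cdot 11 i}{16}\right)} = - \frac{9585}{-48264 + \left(\frac{3}{2} + \frac{14641}{4} - \frac{1331}{16} - \frac{1331 i \sqrt{2}}{4} + \frac{121 i \sqrt{2}}{16}\right)} = - \frac{9585}{-48264 + \left(\frac{57257}{16} - \frac{5203 i \sqrt{2}}{16}\right)} = - \frac{9585}{- \frac{714967}{16} - \frac{5203 i \sqrt{2}}{16}}$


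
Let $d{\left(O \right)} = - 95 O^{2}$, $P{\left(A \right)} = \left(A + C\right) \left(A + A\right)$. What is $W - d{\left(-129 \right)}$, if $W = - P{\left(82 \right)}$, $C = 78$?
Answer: $1554655$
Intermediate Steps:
$P{\left(A \right)} = 2 A \left(78 + A\right)$ ($P{\left(A \right)} = \left(A + 78\right) \left(A + A\right) = \left(78 + A\right) 2 A = 2 A \left(78 + A\right)$)
$W = -26240$ ($W = - 2 \cdot 82 \left(78 + 82\right) = - 2 \cdot 82 \cdot 160 = \left(-1\right) 26240 = -26240$)
$W - d{\left(-129 \right)} = -26240 - - 95 \left(-129\right)^{2} = -26240 - \left(-95\right) 16641 = -26240 - -1580895 = -26240 + 1580895 = 1554655$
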